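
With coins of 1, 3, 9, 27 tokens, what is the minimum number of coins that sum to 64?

Greedy: take as many of the largest coin as possible, then repeat with the remainder.
64 = 2×27 + 1×9 + 1×1
Total coins = 2 + 1 + 1 = 4

4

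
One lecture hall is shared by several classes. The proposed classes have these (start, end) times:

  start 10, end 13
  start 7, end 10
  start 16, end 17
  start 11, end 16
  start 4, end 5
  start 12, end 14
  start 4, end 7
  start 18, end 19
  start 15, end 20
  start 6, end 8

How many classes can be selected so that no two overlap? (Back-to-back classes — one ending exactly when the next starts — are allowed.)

Greedy by earliest finish: after sorting by end time, pick each interval compatible with the last pick.
Sorted by end: (4,5)  (4,7)  (6,8)  (7,10)  (10,13)  (12,14)  (11,16)  (16,17)  (18,19)  (15,20)
take (4,5); take (6,8); take (10,13); skip (12,14); take (16,17); take (18,19).
Selected 5 classes.

5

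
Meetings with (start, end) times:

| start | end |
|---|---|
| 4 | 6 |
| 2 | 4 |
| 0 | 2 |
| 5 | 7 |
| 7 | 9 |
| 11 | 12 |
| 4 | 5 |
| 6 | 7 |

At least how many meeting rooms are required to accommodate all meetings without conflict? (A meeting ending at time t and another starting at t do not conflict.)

The answer is the maximum number of intervals overlapping at any instant.
starts: [0, 2, 4, 4, 5, 6, 7, 11]
ends:   [2, 4, 5, 6, 7, 7, 9, 12]
s0→1 e2→0 s2→1 e4→0 s4→1 s4→2  — peak 2.

2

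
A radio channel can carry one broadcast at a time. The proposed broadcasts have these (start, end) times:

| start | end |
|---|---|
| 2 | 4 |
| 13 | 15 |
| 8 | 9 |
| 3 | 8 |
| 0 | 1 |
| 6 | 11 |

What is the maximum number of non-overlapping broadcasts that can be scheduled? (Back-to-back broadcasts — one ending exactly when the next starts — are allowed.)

Greedy by earliest finish: after sorting by end time, pick each interval compatible with the last pick.
By end time: (0,1), (2,4), (3,8), (8,9), (6,11), (13,15).
Pick (0,1); next start ≥ 1 → (2,4); next start ≥ 4 → (8,9); next start ≥ 9 → (13,15).
Selected 4 broadcasts.

4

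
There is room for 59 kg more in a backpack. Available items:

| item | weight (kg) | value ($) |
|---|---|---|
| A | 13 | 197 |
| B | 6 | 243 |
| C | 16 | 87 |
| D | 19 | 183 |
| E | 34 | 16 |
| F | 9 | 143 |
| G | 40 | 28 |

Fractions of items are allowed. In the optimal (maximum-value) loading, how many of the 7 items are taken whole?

4

Order: B (243/6=40.50) > F (143/9=15.89) > A (197/13=15.15) > D (183/19=9.63) > C (87/16=5.44) > G (28/40=0.70) > E (16/34=0.47)
Fill: take B (6 @ 243) → take F (9 @ 143) → take A (13 @ 197) → take D (19 @ 183) → take 12/16 of C → 65.25; 59/59 used.
4 item(s) taken whole; one partial (take 12/16 of C).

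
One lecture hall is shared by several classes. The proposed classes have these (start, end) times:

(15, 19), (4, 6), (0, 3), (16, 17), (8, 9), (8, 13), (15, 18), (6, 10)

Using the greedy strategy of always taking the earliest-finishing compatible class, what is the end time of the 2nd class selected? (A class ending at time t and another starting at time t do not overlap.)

6

Sorted by end: (0,3)  (4,6)  (8,9)  (6,10)  (8,13)  (16,17)  (15,18)  (15,19)
take (0,3); take (4,6); take (8,9); take (16,17); skip (15,18); skip (15,19).
Selected: (0,3) (4,6) (8,9) (16,17)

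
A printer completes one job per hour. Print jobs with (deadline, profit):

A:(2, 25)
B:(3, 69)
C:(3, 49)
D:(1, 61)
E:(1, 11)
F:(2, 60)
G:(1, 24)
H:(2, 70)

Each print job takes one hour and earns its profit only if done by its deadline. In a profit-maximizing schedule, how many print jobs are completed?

Sort by profit descending; place each in the latest free slot ≤ its deadline.
By profit: H(d2,70), B(d3,69), D(d1,61), F(d2,60), C(d3,49), A(d2,25), G(d1,24), E(d1,11)
H→slot 2; B→slot 3; D→slot 1; F skipped; C skipped; A skipped; G skipped; E skipped.
3 of 8 scheduled.

3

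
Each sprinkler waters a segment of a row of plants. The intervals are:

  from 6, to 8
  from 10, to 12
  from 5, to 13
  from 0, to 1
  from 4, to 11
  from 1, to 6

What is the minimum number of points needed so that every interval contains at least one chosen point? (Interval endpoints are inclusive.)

3

Sorted: [0,1] [1,6] [6,8] [4,11] [10,12] [5,13]
{[0,1],[1,6]} hit by 1; {[6,8],[4,11]} hit by 8; {[10,12],[5,13]} hit by 12.
Points: 1, 8, 12 (3 total).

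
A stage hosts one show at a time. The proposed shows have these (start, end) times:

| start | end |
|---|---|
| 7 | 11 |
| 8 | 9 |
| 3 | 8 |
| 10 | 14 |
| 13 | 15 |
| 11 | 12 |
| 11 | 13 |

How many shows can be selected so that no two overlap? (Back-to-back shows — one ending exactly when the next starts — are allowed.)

By end time: (3,8), (8,9), (7,11), (11,12), (11,13), (10,14), (13,15).
Pick (3,8); next start ≥ 8 → (8,9); next start ≥ 9 → (11,12); next start ≥ 12 → (13,15).
Selected 4 shows.

4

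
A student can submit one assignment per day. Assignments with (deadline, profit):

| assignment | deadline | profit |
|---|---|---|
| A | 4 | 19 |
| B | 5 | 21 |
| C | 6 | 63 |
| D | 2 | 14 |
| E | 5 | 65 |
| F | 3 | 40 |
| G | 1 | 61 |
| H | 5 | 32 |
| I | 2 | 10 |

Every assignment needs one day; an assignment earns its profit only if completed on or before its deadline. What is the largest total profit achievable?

282

By profit: E(d5,65), C(d6,63), G(d1,61), F(d3,40), H(d5,32), B(d5,21), A(d4,19), D(d2,14), I(d2,10)
E→slot 5; C→slot 6; G→slot 1; F→slot 3; H→slot 4; B→slot 2; A skipped; D skipped; I skipped.
Profit = 61 + 21 + 40 + 32 + 65 + 63 = 282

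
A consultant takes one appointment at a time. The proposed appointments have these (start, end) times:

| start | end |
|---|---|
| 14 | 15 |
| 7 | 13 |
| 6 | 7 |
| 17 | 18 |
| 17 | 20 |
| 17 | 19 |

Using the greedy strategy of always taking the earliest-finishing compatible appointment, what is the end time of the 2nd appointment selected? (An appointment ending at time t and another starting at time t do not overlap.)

Greedy by earliest finish: after sorting by end time, pick each interval compatible with the last pick.
Sorted by end: (6,7)  (7,13)  (14,15)  (17,18)  (17,19)  (17,20)
take (6,7); take (7,13); take (14,15); take (17,18).
Selected: (6,7) (7,13) (14,15) (17,18)

13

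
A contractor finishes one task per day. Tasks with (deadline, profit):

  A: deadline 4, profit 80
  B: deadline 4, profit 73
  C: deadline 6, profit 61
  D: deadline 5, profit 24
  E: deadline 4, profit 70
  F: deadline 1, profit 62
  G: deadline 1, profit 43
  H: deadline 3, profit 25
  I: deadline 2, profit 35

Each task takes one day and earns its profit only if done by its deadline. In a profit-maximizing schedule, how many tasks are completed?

Sort by profit descending; place each in the latest free slot ≤ its deadline.
Profit order: A=80 B=73 E=70 F=62 C=61 G=43 I=35 H=25 D=24
Assign: A→slot 4, B→slot 3, E→slot 2, F→slot 1, C→slot 6, G skipped, I skipped, H skipped, D→slot 5.
Slots: [1:F] [2:E] [3:B] [4:A] [5:D] [6:C]
6 of 9 scheduled.

6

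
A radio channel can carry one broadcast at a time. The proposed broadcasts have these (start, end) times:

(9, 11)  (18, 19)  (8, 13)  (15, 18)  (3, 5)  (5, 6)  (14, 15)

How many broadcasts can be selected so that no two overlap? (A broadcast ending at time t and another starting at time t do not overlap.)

6

By end time: (3,5), (5,6), (9,11), (8,13), (14,15), (15,18), (18,19).
Pick (3,5); next start ≥ 5 → (5,6); next start ≥ 6 → (9,11); next start ≥ 11 → (14,15); next start ≥ 15 → (15,18); next start ≥ 18 → (18,19).
Selected 6 broadcasts.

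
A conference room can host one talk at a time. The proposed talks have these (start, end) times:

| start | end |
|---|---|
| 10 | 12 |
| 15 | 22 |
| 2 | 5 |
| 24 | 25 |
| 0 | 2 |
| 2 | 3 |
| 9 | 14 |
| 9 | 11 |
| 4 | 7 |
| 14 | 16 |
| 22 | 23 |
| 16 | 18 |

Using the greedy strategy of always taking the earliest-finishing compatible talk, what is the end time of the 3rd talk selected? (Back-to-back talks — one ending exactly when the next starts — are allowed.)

By end time: (0,2), (2,3), (2,5), (4,7), (9,11), (10,12), (9,14), (14,16), (16,18), (15,22), (22,23), (24,25).
Pick (0,2); next start ≥ 2 → (2,3); next start ≥ 3 → (4,7); next start ≥ 7 → (9,11); next start ≥ 11 → (14,16); next start ≥ 16 → (16,18); next start ≥ 18 → (22,23); next start ≥ 23 → (24,25).
Selected: (0,2) (2,3) (4,7) (9,11) (14,16) (16,18) (22,23) (24,25)

7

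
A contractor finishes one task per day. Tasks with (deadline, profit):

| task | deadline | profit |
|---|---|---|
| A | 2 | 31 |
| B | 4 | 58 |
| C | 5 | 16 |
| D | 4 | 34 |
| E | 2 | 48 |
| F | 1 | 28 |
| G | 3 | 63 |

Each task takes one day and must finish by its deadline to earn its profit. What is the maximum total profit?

Profit order: G=63 B=58 E=48 D=34 A=31 F=28 C=16
Assign: G→slot 3, B→slot 4, E→slot 2, D→slot 1, A skipped, F skipped, C→slot 5.
Slots: [1:D] [2:E] [3:G] [4:B] [5:C]
Profit = 34 + 48 + 63 + 58 + 16 = 219

219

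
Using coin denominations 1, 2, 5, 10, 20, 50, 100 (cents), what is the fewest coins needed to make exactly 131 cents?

Use the largest denomination that fits, subtract, and repeat.
131 = 1×100 + 1×20 + 1×10 + 1×1
Total coins = 1 + 1 + 1 + 1 = 4

4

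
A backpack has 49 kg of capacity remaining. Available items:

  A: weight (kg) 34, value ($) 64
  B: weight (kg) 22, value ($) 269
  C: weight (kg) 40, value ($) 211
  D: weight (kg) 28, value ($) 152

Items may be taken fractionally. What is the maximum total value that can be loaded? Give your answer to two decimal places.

Sort by value per unit weight and fill in that order.
Order: B (269/22=12.23) > D (152/28=5.43) > C (211/40=5.28) > A (64/34=1.88)
Fill: take B (22 @ 269) → take 27/28 of D → 146.57; 49/49 used.
Total value = 415.57

415.57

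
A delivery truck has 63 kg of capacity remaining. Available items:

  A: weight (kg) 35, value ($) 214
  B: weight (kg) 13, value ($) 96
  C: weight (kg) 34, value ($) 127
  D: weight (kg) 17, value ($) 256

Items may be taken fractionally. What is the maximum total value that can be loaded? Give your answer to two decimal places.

553.77

Greedy by value/weight ratio, highest first.
Ratios (sorted): D 15.06, B 7.38, A 6.11, C 3.74
take D (17 @ 256); take B (13 @ 96); take 33/35 of A → 201.77. Capacity used 63/63.
Total value = 553.77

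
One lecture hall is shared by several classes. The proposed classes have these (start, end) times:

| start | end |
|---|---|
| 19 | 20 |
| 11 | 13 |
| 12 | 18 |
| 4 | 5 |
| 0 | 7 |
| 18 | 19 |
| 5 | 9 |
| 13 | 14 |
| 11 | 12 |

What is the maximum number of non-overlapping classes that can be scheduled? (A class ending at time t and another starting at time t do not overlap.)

6

Order by finish time; keep every interval that doesn't clash with the previous kept one.
Sorted by end: (4,5)  (0,7)  (5,9)  (11,12)  (11,13)  (13,14)  (12,18)  (18,19)  (19,20)
take (4,5); take (5,9); take (11,12); skip (11,13); take (13,14); skip (12,18); take (18,19); take (19,20).
Selected 6 classes.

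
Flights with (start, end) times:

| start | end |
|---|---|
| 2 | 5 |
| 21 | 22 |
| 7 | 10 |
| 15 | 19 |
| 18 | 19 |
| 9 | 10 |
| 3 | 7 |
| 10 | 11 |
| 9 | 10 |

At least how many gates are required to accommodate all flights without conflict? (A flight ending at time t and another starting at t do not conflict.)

3

Count concurrent intervals with a sweep; the peak is the room count.
Events (time:±→running): 2:+→1 3:+→2 5:-→1 7:-→0 7:+→1 9:+→2 9:+→3 … peak 3.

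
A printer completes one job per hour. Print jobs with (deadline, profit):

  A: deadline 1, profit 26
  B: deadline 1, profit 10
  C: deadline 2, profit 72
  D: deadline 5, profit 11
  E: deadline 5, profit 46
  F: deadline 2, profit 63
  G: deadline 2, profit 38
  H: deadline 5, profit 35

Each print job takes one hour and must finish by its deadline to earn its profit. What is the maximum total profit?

227

Profit order: C=72 F=63 E=46 G=38 H=35 A=26 D=11 B=10
Assign: C→slot 2, F→slot 1, E→slot 5, G skipped, H→slot 4, A skipped, D→slot 3, B skipped.
Slots: [1:F] [2:C] [3:D] [4:H] [5:E]
Profit = 63 + 72 + 11 + 35 + 46 = 227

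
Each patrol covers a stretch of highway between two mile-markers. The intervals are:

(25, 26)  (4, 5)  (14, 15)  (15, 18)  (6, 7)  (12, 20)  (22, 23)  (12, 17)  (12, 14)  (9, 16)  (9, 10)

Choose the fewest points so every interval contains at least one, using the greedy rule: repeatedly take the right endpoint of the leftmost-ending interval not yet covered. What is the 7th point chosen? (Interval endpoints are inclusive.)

26

Process intervals by earliest right end; each time one isn't hit yet, stab at its right endpoint.
By right end: [4,5]  [6,7]  [9,10]  [12,14]  [14,15]  [9,16]  [12,17]  [15,18]  [12,20]  [22,23]  [25,26]
[4,5] uncovered → point at 5; [6,7] uncovered → point at 7; [9,10] uncovered → point at 10; [12,14] uncovered → point at 14; [15,18] uncovered → point at 18; [22,23] uncovered → point at 23; [25,26] uncovered → point at 26.
Points: 5, 7, 10, 14, 18, 23, 26 (7 total).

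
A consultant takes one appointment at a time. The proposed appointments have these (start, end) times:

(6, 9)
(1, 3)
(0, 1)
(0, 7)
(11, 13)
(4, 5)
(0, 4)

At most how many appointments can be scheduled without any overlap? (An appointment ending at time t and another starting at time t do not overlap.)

Order by finish time; keep every interval that doesn't clash with the previous kept one.
By end time: (0,1), (1,3), (0,4), (4,5), (0,7), (6,9), (11,13).
Pick (0,1); next start ≥ 1 → (1,3); next start ≥ 3 → (4,5); next start ≥ 5 → (6,9); next start ≥ 9 → (11,13).
Selected 5 appointments.

5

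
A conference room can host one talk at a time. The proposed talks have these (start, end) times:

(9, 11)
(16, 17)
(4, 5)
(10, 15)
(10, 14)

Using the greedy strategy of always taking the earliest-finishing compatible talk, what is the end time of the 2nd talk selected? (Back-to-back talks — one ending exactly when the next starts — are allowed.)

11

Sort by end time and greedily take each interval whose start is ≥ the last chosen end.
By end time: (4,5), (9,11), (10,14), (10,15), (16,17).
Pick (4,5); next start ≥ 5 → (9,11); next start ≥ 11 → (16,17).
Selected: (4,5) (9,11) (16,17)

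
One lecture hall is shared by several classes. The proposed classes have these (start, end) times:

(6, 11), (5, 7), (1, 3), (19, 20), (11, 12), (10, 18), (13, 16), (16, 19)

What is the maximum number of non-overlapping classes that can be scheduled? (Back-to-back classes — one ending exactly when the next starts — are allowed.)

Greedy by earliest finish: after sorting by end time, pick each interval compatible with the last pick.
By end time: (1,3), (5,7), (6,11), (11,12), (13,16), (10,18), (16,19), (19,20).
Pick (1,3); next start ≥ 3 → (5,7); next start ≥ 7 → (11,12); next start ≥ 12 → (13,16); next start ≥ 16 → (16,19); next start ≥ 19 → (19,20).
Selected 6 classes.

6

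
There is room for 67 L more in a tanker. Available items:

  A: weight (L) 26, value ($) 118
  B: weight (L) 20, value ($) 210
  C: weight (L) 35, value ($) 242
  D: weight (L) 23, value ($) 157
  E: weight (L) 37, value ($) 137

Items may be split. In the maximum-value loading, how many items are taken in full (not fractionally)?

Greedy by value/weight ratio, highest first.
Order: B (210/20=10.50) > C (242/35=6.91) > D (157/23=6.83) > A (118/26=4.54) > E (137/37=3.70)
Fill: take B (20 @ 210) → take C (35 @ 242) → take 12/23 of D → 81.91; 67/67 used.
2 item(s) taken whole; one partial (take 12/23 of D).

2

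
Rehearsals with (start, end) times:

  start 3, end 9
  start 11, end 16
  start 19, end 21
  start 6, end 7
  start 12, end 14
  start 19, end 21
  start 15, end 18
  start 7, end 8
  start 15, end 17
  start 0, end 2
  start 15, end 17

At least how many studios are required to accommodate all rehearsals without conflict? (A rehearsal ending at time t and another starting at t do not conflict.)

4

Count concurrent intervals with a sweep; the peak is the room count.
starts: [0, 3, 6, 7, 11, 12, 15, 15, 15, 19, 19]
ends:   [2, 7, 8, 9, 14, 16, 17, 17, 18, 21, 21]
s0→1 e2→0 s3→1 s6→2 e7→1 s7→2 e8→1 e9→0 s11→1 s12→2 e14→1 s15→2 s15→3 s15→4  — peak 4.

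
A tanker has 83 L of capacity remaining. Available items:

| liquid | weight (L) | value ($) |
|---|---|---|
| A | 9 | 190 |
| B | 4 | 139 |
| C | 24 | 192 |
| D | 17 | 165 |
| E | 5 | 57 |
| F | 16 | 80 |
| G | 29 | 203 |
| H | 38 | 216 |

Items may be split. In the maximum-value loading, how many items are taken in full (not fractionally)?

5

Order: B (139/4=34.75) > A (190/9=21.11) > E (57/5=11.40) > D (165/17=9.71) > C (192/24=8.00) > G (203/29=7.00) > H (216/38=5.68) > F (80/16=5.00)
Fill: take B (4 @ 139) → take A (9 @ 190) → take E (5 @ 57) → take D (17 @ 165) → take C (24 @ 192) → take 24/29 of G → 168.00; 83/83 used.
5 item(s) taken whole; one partial (take 24/29 of G).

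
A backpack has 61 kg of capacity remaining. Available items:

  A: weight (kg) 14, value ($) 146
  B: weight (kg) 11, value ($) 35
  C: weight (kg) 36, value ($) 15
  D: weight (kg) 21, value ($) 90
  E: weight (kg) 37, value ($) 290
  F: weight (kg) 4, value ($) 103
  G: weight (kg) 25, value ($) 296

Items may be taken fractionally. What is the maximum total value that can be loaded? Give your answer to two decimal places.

Sort by value per unit weight and fill in that order.
Ratios (sorted): F 25.75, G 11.84, A 10.43, E 7.84, D 4.29, B 3.18, C 0.42
take F (4 @ 103); take G (25 @ 296); take A (14 @ 146); take 18/37 of E → 141.08. Capacity used 61/61.
Total value = 686.08

686.08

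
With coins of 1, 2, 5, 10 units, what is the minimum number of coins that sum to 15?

2

15 − 1×10→5 − 1×5→0
Total coins = 1 + 1 = 2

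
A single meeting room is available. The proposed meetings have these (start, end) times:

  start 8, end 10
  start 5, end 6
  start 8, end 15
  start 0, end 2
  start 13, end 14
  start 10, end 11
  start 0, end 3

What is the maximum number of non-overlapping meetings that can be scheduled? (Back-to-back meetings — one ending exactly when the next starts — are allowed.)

5

Order by finish time; keep every interval that doesn't clash with the previous kept one.
By end time: (0,2), (0,3), (5,6), (8,10), (10,11), (13,14), (8,15).
Pick (0,2); next start ≥ 2 → (5,6); next start ≥ 6 → (8,10); next start ≥ 10 → (10,11); next start ≥ 11 → (13,14).
Selected 5 meetings.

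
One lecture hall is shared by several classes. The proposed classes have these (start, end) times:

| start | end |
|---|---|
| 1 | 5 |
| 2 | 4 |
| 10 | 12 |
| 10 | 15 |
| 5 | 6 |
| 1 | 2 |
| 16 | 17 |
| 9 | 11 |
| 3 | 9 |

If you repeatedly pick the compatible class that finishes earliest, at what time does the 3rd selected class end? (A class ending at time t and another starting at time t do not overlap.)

6

Order by finish time; keep every interval that doesn't clash with the previous kept one.
By end time: (1,2), (2,4), (1,5), (5,6), (3,9), (9,11), (10,12), (10,15), (16,17).
Pick (1,2); next start ≥ 2 → (2,4); next start ≥ 4 → (5,6); next start ≥ 6 → (9,11); next start ≥ 11 → (16,17).
Selected: (1,2) (2,4) (5,6) (9,11) (16,17)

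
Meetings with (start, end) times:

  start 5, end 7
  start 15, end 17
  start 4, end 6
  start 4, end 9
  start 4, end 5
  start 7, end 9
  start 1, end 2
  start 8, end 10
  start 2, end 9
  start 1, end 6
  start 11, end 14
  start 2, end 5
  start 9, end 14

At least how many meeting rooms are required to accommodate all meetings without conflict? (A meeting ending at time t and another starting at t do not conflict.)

6

The answer is the maximum number of intervals overlapping at any instant.
starts: [1, 1, 2, 2, 4, 4, 4, 5, 7, 8, 9, 11, 15]
ends:   [2, 5, 5, 6, 6, 7, 9, 9, 9, 10, 14, 14, 17]
s1→1 s1→2 e2→1 s2→2 s2→3 s4→4 s4→5 s4→6  — peak 6.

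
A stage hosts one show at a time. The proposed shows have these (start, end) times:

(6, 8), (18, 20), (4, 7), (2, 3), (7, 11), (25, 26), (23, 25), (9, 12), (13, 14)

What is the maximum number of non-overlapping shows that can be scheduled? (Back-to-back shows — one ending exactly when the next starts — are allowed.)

7

Order by finish time; keep every interval that doesn't clash with the previous kept one.
Sorted by end: (2,3)  (4,7)  (6,8)  (7,11)  (9,12)  (13,14)  (18,20)  (23,25)  (25,26)
take (2,3); take (4,7); take (7,11); take (13,14); take (18,20); take (23,25); take (25,26).
Selected 7 shows.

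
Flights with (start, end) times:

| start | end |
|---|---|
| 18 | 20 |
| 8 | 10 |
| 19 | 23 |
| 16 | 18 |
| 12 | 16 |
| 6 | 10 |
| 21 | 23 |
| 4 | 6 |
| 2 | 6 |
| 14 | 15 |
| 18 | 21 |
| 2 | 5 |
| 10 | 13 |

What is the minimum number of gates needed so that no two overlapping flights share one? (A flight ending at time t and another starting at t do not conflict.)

Events (time:±→running): 2:+→1 2:+→2 4:+→3 … peak 3.

3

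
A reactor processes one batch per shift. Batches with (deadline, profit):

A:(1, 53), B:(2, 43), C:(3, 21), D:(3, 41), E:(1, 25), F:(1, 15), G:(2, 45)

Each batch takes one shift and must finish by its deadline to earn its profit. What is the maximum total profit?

139

Take jobs in profit order; each goes to the latest open slot no later than its deadline.
Profit order: A=53 G=45 B=43 D=41 E=25 C=21 F=15
Assign: A→slot 1, G→slot 2, B skipped, D→slot 3, E skipped, C skipped, F skipped.
Slots: [1:A] [2:G] [3:D]
Profit = 53 + 45 + 41 = 139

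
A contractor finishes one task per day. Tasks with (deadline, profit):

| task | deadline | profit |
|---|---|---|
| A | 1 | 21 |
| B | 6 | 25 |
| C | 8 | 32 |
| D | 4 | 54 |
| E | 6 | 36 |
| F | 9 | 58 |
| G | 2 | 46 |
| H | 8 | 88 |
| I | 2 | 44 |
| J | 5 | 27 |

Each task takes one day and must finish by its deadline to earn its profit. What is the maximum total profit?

410

By profit: H(d8,88), F(d9,58), D(d4,54), G(d2,46), I(d2,44), E(d6,36), C(d8,32), J(d5,27), B(d6,25), A(d1,21)
H→slot 8; F→slot 9; D→slot 4; G→slot 2; I→slot 1; E→slot 6; C→slot 7; J→slot 5; B→slot 3; A skipped.
Profit = 44 + 46 + 25 + 54 + 27 + 36 + 32 + 88 + 58 = 410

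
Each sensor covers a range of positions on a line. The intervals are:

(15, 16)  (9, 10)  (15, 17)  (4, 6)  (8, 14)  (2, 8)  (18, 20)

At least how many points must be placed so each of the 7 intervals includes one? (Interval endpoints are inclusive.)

Sort by right endpoint; whenever an interval is uncovered, place a point at its right end.
By right end: [4,6]  [2,8]  [9,10]  [8,14]  [15,16]  [15,17]  [18,20]
[4,6] uncovered → point at 6; [9,10] uncovered → point at 10; [15,16] uncovered → point at 16; [18,20] uncovered → point at 20.
Points: 6, 10, 16, 20 (4 total).

4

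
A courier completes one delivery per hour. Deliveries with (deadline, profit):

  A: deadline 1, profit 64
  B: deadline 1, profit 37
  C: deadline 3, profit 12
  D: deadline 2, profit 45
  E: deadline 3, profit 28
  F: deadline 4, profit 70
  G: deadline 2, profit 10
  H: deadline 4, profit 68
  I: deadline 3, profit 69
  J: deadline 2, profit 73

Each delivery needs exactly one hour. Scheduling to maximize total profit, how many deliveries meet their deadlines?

By profit: J(d2,73), F(d4,70), I(d3,69), H(d4,68), A(d1,64), D(d2,45), B(d1,37), E(d3,28), C(d3,12), G(d2,10)
J→slot 2; F→slot 4; I→slot 3; H→slot 1; A skipped; D skipped; B skipped; E skipped; C skipped; G skipped.
4 of 10 scheduled.

4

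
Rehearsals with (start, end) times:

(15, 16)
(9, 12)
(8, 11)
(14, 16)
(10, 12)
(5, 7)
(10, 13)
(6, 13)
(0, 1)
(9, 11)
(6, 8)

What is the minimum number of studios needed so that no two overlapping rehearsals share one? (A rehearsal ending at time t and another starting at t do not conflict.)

6

The answer is the maximum number of intervals overlapping at any instant.
Events (time:±→running): 0:+→1 1:-→0 5:+→1 6:+→2 6:+→3 7:-→2 8:-→1 8:+→2 9:+→3 9:+→4 10:+→5 10:+→6 … peak 6.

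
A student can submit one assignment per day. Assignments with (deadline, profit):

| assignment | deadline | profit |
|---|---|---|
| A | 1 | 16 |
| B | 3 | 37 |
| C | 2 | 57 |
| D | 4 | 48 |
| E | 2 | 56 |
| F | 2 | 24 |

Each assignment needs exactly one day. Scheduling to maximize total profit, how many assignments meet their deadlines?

4

Take jobs in profit order; each goes to the latest open slot no later than its deadline.
By profit: C(d2,57), E(d2,56), D(d4,48), B(d3,37), F(d2,24), A(d1,16)
C→slot 2; E→slot 1; D→slot 4; B→slot 3; F skipped; A skipped.
4 of 6 scheduled.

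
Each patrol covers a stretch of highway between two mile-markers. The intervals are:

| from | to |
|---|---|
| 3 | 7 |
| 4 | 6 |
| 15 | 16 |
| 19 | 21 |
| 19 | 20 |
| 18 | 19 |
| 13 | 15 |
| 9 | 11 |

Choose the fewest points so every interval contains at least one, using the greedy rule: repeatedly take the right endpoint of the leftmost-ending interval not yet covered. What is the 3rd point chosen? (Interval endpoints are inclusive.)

15

Process intervals by earliest right end; each time one isn't hit yet, stab at its right endpoint.
Sorted: [4,6] [3,7] [9,11] [13,15] [15,16] [18,19] [19,20] [19,21]
{[4,6],[3,7]} hit by 6; {[9,11]} hit by 11; {[13,15],[15,16]} hit by 15; {[18,19],[19,20],[19,21]} hit by 19.
Points: 6, 11, 15, 19 (4 total).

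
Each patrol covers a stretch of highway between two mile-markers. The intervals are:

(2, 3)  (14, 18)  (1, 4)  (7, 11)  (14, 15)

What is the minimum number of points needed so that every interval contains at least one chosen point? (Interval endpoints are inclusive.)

By right end: [2,3]  [1,4]  [7,11]  [14,15]  [14,18]
[2,3] uncovered → point at 3; [7,11] uncovered → point at 11; [14,15] uncovered → point at 15.
Points: 3, 11, 15 (3 total).

3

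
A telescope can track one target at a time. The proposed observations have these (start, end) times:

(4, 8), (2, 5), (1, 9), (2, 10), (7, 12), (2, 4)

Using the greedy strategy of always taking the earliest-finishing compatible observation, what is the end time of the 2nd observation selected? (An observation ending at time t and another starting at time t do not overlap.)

8

Sort by end time and greedily take each interval whose start is ≥ the last chosen end.
By end time: (2,4), (2,5), (4,8), (1,9), (2,10), (7,12).
Pick (2,4); next start ≥ 4 → (4,8).
Selected: (2,4) (4,8)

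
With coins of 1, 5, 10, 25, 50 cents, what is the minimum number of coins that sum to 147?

Use the largest denomination that fits, subtract, and repeat.
147 = 2×50 + 1×25 + 2×10 + 2×1
Total coins = 2 + 1 + 2 + 2 = 7

7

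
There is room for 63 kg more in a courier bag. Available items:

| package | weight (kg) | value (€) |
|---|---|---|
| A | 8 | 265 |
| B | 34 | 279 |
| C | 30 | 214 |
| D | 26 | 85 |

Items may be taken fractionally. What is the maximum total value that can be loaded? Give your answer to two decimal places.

693.80

Ratios (sorted): A 33.12, B 8.21, C 7.13, D 3.27
take A (8 @ 265); take B (34 @ 279); take 21/30 of C → 149.80. Capacity used 63/63.
Total value = 693.80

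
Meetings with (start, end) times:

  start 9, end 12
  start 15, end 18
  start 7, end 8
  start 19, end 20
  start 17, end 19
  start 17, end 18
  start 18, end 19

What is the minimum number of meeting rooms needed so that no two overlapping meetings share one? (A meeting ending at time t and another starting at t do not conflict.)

The answer is the maximum number of intervals overlapping at any instant.
starts: [7, 9, 15, 17, 17, 18, 19]
ends:   [8, 12, 18, 18, 19, 19, 20]
s7→1 e8→0 s9→1 e12→0 s15→1 s17→2 s17→3  — peak 3.

3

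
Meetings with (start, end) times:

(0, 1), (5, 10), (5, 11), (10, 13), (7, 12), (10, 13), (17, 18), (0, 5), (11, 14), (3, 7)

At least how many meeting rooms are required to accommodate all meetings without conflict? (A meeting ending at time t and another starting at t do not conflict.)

starts: [0, 0, 3, 5, 5, 7, 10, 10, 11, 17]
ends:   [1, 5, 7, 10, 11, 12, 13, 13, 14, 18]
s0→1 s0→2 e1→1 s3→2 e5→1 s5→2 s5→3 e7→2 s7→3 e10→2 s10→3 s10→4  — peak 4.

4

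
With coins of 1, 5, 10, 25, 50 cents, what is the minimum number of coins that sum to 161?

Use the largest denomination that fits, subtract, and repeat.
161 = 3×50 + 1×10 + 1×1
Total coins = 3 + 1 + 1 = 5

5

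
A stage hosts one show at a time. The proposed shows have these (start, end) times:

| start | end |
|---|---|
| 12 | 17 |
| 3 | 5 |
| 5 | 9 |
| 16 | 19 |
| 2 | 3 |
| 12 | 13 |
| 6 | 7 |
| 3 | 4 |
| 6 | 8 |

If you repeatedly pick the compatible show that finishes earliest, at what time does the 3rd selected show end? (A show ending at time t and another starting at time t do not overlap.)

7

By end time: (2,3), (3,4), (3,5), (6,7), (6,8), (5,9), (12,13), (12,17), (16,19).
Pick (2,3); next start ≥ 3 → (3,4); next start ≥ 4 → (6,7); next start ≥ 7 → (12,13); next start ≥ 13 → (16,19).
Selected: (2,3) (3,4) (6,7) (12,13) (16,19)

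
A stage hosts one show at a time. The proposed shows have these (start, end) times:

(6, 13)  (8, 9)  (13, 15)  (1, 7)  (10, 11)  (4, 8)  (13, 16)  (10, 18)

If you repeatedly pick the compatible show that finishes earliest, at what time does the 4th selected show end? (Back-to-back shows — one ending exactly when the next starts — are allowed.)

Sort by end time and greedily take each interval whose start is ≥ the last chosen end.
By end time: (1,7), (4,8), (8,9), (10,11), (6,13), (13,15), (13,16), (10,18).
Pick (1,7); next start ≥ 7 → (8,9); next start ≥ 9 → (10,11); next start ≥ 11 → (13,15).
Selected: (1,7) (8,9) (10,11) (13,15)

15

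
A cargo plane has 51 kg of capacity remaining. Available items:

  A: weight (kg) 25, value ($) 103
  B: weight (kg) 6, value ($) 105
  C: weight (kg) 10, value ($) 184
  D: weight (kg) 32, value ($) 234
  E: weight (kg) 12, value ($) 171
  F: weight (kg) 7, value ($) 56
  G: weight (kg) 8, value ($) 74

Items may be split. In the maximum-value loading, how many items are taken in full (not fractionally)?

Greedy by value/weight ratio, highest first.
Order: C (184/10=18.40) > B (105/6=17.50) > E (171/12=14.25) > G (74/8=9.25) > F (56/7=8.00) > D (234/32=7.31) > A (103/25=4.12)
Fill: take C (10 @ 184) → take B (6 @ 105) → take E (12 @ 171) → take G (8 @ 74) → take F (7 @ 56) → take 8/32 of D → 58.50; 51/51 used.
5 item(s) taken whole; one partial (take 8/32 of D).

5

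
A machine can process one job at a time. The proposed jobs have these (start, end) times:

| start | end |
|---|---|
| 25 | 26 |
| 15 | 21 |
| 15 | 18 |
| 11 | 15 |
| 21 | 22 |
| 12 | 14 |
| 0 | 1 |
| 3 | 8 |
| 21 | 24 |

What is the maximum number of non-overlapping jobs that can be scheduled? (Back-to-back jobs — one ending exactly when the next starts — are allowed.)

By end time: (0,1), (3,8), (12,14), (11,15), (15,18), (15,21), (21,22), (21,24), (25,26).
Pick (0,1); next start ≥ 1 → (3,8); next start ≥ 8 → (12,14); next start ≥ 14 → (15,18); next start ≥ 18 → (21,22); next start ≥ 22 → (25,26).
Selected 6 jobs.

6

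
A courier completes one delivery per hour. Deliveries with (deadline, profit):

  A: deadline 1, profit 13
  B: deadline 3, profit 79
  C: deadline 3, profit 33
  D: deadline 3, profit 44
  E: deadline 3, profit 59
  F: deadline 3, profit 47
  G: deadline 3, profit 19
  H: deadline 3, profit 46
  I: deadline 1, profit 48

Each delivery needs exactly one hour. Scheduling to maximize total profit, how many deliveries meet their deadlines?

Take jobs in profit order; each goes to the latest open slot no later than its deadline.
Profit order: B=79 E=59 I=48 F=47 H=46 D=44 C=33 G=19 A=13
Assign: B→slot 3, E→slot 2, I→slot 1, F skipped, H skipped, D skipped, C skipped, G skipped, A skipped.
Slots: [1:I] [2:E] [3:B]
3 of 9 scheduled.

3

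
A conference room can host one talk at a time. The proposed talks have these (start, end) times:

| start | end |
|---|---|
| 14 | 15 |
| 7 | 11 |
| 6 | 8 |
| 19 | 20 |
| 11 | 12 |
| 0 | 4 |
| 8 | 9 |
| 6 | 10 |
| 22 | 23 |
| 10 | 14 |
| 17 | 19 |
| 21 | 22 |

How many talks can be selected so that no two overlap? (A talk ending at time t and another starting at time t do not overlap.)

9

Order by finish time; keep every interval that doesn't clash with the previous kept one.
By end time: (0,4), (6,8), (8,9), (6,10), (7,11), (11,12), (10,14), (14,15), (17,19), (19,20), (21,22), (22,23).
Pick (0,4); next start ≥ 4 → (6,8); next start ≥ 8 → (8,9); next start ≥ 9 → (11,12); next start ≥ 12 → (14,15); next start ≥ 15 → (17,19); next start ≥ 19 → (19,20); next start ≥ 20 → (21,22); next start ≥ 22 → (22,23).
Selected 9 talks.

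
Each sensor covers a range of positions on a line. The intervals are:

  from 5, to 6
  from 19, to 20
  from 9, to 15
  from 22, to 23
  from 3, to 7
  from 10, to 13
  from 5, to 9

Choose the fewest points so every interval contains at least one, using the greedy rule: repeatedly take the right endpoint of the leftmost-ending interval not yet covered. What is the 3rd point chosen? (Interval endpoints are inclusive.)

Sort by right endpoint; whenever an interval is uncovered, place a point at its right end.
Sorted: [5,6] [3,7] [5,9] [10,13] [9,15] [19,20] [22,23]
{[5,6],[3,7],[5,9]} hit by 6; {[10,13],[9,15]} hit by 13; {[19,20]} hit by 20; {[22,23]} hit by 23.
Points: 6, 13, 20, 23 (4 total).

20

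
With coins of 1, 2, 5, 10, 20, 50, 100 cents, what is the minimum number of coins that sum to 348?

Greedy: take as many of the largest coin as possible, then repeat with the remainder.
348 − 3×100→48 − 2×20→8 − 1×5→3 − 1×2→1 − 1×1→0
Total coins = 3 + 2 + 1 + 1 + 1 = 8

8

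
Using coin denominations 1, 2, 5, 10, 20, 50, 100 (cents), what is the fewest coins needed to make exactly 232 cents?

5

Greedy: take as many of the largest coin as possible, then repeat with the remainder.
232 − 2×100→32 − 1×20→12 − 1×10→2 − 1×2→0
Total coins = 2 + 1 + 1 + 1 = 5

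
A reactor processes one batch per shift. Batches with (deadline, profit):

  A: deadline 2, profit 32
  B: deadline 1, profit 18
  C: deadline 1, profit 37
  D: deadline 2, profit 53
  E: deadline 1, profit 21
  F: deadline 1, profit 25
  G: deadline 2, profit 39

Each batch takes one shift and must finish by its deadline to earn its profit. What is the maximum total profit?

By profit: D(d2,53), G(d2,39), C(d1,37), A(d2,32), F(d1,25), E(d1,21), B(d1,18)
D→slot 2; G→slot 1; C skipped; A skipped; F skipped; E skipped; B skipped.
Profit = 39 + 53 = 92

92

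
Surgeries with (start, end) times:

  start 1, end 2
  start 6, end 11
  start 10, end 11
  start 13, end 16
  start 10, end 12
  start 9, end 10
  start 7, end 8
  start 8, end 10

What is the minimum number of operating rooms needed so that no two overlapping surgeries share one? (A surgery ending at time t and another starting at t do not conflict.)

Count concurrent intervals with a sweep; the peak is the room count.
starts: [1, 6, 7, 8, 9, 10, 10, 13]
ends:   [2, 8, 10, 10, 11, 11, 12, 16]
s1→1 e2→0 s6→1 s7→2 e8→1 s8→2 s9→3  — peak 3.

3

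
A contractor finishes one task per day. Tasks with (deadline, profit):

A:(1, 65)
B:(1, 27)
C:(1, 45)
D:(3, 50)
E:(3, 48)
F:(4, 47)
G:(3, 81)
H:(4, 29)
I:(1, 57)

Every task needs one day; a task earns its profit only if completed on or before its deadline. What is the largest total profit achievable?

243

Profit order: G=81 A=65 I=57 D=50 E=48 F=47 C=45 H=29 B=27
Assign: G→slot 3, A→slot 1, I skipped, D→slot 2, E skipped, F→slot 4, C skipped, H skipped, B skipped.
Slots: [1:A] [2:D] [3:G] [4:F]
Profit = 65 + 50 + 81 + 47 = 243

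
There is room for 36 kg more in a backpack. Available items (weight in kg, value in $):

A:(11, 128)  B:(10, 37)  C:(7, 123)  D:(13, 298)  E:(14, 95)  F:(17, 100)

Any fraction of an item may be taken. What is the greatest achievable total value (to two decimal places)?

Greedy by value/weight ratio, highest first.
Order: D (298/13=22.92) > C (123/7=17.57) > A (128/11=11.64) > E (95/14=6.79) > F (100/17=5.88) > B (37/10=3.70)
Fill: take D (13 @ 298) → take C (7 @ 123) → take A (11 @ 128) → take 5/14 of E → 33.93; 36/36 used.
Total value = 582.93

582.93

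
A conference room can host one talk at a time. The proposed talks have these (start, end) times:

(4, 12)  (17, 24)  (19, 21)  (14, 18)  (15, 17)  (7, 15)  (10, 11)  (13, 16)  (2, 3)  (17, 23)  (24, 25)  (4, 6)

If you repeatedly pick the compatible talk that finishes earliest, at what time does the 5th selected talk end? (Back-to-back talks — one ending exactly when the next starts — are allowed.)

21

Order by finish time; keep every interval that doesn't clash with the previous kept one.
Sorted by end: (2,3)  (4,6)  (10,11)  (4,12)  (7,15)  (13,16)  (15,17)  (14,18)  (19,21)  (17,23)  (17,24)  (24,25)
take (2,3); take (4,6); take (10,11); skip (4,12); take (13,16); take (19,21); skip (17,23); take (24,25).
Selected: (2,3) (4,6) (10,11) (13,16) (19,21) (24,25)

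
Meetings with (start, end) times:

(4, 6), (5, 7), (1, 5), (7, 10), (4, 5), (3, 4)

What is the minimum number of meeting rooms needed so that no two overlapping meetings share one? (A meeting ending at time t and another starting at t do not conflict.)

3

The answer is the maximum number of intervals overlapping at any instant.
Events (time:±→running): 1:+→1 3:+→2 4:-→1 4:+→2 4:+→3 … peak 3.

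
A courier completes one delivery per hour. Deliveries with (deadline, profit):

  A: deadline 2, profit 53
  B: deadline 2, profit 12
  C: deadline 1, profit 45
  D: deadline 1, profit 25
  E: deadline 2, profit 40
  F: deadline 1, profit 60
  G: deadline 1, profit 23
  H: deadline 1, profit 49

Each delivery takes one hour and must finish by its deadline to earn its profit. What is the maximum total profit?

Profit order: F=60 A=53 H=49 C=45 E=40 D=25 G=23 B=12
Assign: F→slot 1, A→slot 2, H skipped, C skipped, E skipped, D skipped, G skipped, B skipped.
Slots: [1:F] [2:A]
Profit = 60 + 53 = 113

113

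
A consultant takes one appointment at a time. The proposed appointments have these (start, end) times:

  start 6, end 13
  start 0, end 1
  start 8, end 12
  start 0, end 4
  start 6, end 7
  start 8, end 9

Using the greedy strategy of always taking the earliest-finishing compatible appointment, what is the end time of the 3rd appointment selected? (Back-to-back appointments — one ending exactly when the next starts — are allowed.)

Order by finish time; keep every interval that doesn't clash with the previous kept one.
By end time: (0,1), (0,4), (6,7), (8,9), (8,12), (6,13).
Pick (0,1); next start ≥ 1 → (6,7); next start ≥ 7 → (8,9).
Selected: (0,1) (6,7) (8,9)

9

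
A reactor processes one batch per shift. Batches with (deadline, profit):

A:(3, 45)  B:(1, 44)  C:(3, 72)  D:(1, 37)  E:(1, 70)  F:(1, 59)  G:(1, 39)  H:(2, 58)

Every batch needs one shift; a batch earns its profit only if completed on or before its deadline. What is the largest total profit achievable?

Profit order: C=72 E=70 F=59 H=58 A=45 B=44 G=39 D=37
Assign: C→slot 3, E→slot 1, F skipped, H→slot 2, A skipped, B skipped, G skipped, D skipped.
Slots: [1:E] [2:H] [3:C]
Profit = 70 + 58 + 72 = 200

200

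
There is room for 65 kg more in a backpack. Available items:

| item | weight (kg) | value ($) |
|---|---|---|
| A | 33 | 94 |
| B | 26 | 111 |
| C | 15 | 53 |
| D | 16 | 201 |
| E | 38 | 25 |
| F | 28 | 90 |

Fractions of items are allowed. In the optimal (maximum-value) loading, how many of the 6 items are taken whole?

Greedy by value/weight ratio, highest first.
Order: D (201/16=12.56) > B (111/26=4.27) > C (53/15=3.53) > F (90/28=3.21) > A (94/33=2.85) > E (25/38=0.66)
Fill: take D (16 @ 201) → take B (26 @ 111) → take C (15 @ 53) → take 8/28 of F → 25.71; 65/65 used.
3 item(s) taken whole; one partial (take 8/28 of F).

3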